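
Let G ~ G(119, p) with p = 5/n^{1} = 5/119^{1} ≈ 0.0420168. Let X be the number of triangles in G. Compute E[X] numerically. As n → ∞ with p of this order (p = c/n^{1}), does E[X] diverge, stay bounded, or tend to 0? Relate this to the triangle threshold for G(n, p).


Number of potential triangles: C(119, 3) = 273819.
Each occurs with probability p³ ≈ (0.0420168)³ ≈ 7.41769768e-05.
By linearity: E[X] = C(119, 3)·p³ ≈ 273819 · 7.41769768e-05 ≈ 20.311066.
Here α = 1, so p = 5/n is exactly at the triangle threshold p ~ 1/n. Asymptotically E[X] → c³/6 = 5³/6 = 125/6 ≈ 20.833333, a bounded constant. In this regime the triangle count is asymptotically Poisson(c³/6).

E[X] ≈ 20.311066; in regime p = Θ(1/n^{1}) E[X] stays bounded (at the triangle threshold p ~ 1/n).


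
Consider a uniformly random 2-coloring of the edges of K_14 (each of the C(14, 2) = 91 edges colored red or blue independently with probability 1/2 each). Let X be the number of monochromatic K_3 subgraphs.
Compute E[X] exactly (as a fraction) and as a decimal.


Let X = Σ_S X_S over the C(14, 3) = 364 subsets S of size 3, where X_S = 1 if the K_3 on S is monochromatic.
For a fixed S, the K_3 on S has C(3, 2) = 3 edges. P[all 3 edges red] = (1/2)^3, and likewise for blue, so P[monochromatic] = 2·(1/2)^3 = 2^{1 − 3} = 1/4.
By linearity: E[X] = C(14, 3) · 2^{1 − 3} = 364 · 1/4 = 91.
Numerically: E[X] ≈ 91.000.

E[X] = C(14,3)·2^(1−C(3,2)) = 91 ≈ 91.000.


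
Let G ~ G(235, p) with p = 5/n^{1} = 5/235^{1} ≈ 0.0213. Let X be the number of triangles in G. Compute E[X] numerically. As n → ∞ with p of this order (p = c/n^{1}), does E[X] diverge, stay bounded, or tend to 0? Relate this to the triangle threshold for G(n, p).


Number of potential triangles: C(235, 3) = 2135445.
Each occurs with probability p³ ≈ (0.0213)³ ≈ 9.63178e-06.
By linearity: E[X] = C(235, 3)·p³ ≈ 2135445 · 9.63178e-06 ≈ 20.568.
Here α = 1, so p = 5/n is exactly at the triangle threshold p ~ 1/n. Asymptotically E[X] → c³/6 = 5³/6 = 125/6 ≈ 20.833, a bounded constant. In this regime the triangle count is asymptotically Poisson(c³/6).

E[X] ≈ 20.568; in regime p = Θ(1/n^{1}) E[X] stays bounded (at the triangle threshold p ~ 1/n).


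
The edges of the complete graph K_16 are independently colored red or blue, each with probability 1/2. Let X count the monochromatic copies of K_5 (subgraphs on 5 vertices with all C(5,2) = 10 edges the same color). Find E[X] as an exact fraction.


Let X = Σ_S X_S over the C(16, 5) = 4368 subsets S of size 5, where X_S = 1 if the K_5 on S is monochromatic.
For a fixed S, the K_5 on S has C(5, 2) = 10 edges. P[all 10 edges red] = (1/2)^10, and likewise for blue, so P[monochromatic] = 2·(1/2)^10 = 2^{1 − 10} = 1/512.
By linearity of expectation: E[X] = C(16, 5) · 2^{1 − 10} = 4368 · 1/512 = 273/32.
Numerically: E[X] ≈ 8.53125.

E[X] = C(16,5)·2^(1−C(5,2)) = 273/32 ≈ 8.53125.


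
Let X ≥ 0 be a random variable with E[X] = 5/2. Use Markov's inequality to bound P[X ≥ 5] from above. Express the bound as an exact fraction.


μ = E[X] = 5/2, a = 5.
Markov: P[X ≥ 5] ≤ μ/a = (5/2)/5 = 1/2.
Numerically: ≈ 0.50000.
(Since a = 5 > μ = 2.50000, the bound 1/2 is < 1 and informative.)

P[X ≥ 5] ≤ 1/2 ≈ 0.50000.


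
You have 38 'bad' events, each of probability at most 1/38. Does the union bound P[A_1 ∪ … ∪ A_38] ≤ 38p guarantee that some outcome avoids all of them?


Union bound: P[∪_{i=1}^{38} A_i] ≤ Σ_i P[A_i] ≤ 38·p = 38·(1/38) = 1.
Numerically: 1 ≈ 1.0000.
Is 1 < 1? NO.
Since the bound 1 is ≥ 1, the union bound is uninformative here; it does NOT by itself certify existence.

38·p = 1 ≈ 1.0000; existence NOT certified by the union bound.


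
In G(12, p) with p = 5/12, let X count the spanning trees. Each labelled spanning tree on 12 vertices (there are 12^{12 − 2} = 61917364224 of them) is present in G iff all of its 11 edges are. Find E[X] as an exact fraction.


K_12 has 12^{12 − 2} = 61917364224 labelled spanning trees.
For each such spanning tree H, let X_H = 1 if all 11 edges of H are present in G. Then P[X_H = 1] = p^{11} = (5/12)^{11} = 48828125/743008370688.
By linearity of expectation: E[X] = Σ_H E[X_H] = 61917364224 · p^{11} = 61917364224 · 48828125/743008370688 = 48828125/12.
Numerically: E[X] ≈ 4.069e+06.

E[X] = 61917364224 · (5/12)^{11} = 48828125/12 ≈ 4.069e+06.


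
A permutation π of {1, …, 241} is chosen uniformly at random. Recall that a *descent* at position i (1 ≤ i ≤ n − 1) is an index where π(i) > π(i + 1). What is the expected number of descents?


Write X = Σ X_I over i = 1, …, 240, with X_I the indicator of one descent.
There are 240 indicators.
For each fixed i, the pair (π(i), π(i+1)) is a uniformly random ordered pair of distinct values from {1, …, 241}; by symmetry P[π(i) > π(i+1)] = 1/2.
By linearity: E[X] = 240 · (1/2) = (241 − 1) · (1/2) = 120 ≈ 120.00000.

E[X] = 120 = 120.00000.


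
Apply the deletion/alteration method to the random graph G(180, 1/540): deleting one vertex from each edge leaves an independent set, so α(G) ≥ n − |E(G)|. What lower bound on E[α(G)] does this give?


E[|E(G)|] = C(180, 2)·p = 16110 · (1/540) = 179/6.
E[α(G)] ≥ n − E[|E(G)|] = 180 − 179/6 = 901/6.
Numerically: ≈ 150.167.
(This is only a lower bound; the true E[α(G)] may be larger.)

E[α(G)] ≥ 901/6 ≈ 150.167.


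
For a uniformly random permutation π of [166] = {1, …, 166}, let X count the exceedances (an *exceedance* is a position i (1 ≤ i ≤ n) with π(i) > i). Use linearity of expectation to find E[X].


Write X = Σ_{i=1}^{166} X_i, where X_i = 1_{π(i) > i}.
For each fixed i, π(i) is uniform over {1, …, 166} (marginal of a uniform permutation), so P[π(i) > i] = (n − i)/n. Summing: Σ_{i=1}^{166} (n − i)/n = (0 + 1 + … + 165)/166 = 166(166 − 1)/(2·166) = (166 − 1)/2.
Hence E[X] = Σ_{i=1}^{166} (166 − i)/166 = 165/2 ≈ 82.500.

E[X] = 165/2 = 82.500.


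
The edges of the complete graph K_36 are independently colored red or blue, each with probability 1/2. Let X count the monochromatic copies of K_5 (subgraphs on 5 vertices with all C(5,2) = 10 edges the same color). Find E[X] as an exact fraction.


Let X = Σ_S X_S over the C(36, 5) = 376992 subsets S of size 5, where X_S = 1 if the K_5 on S is monochromatic.
For a fixed S, the K_5 on S has C(5, 2) = 10 edges. P[all 10 edges red] = (1/2)^10, and likewise for blue, so P[monochromatic] = 2·(1/2)^10 = 2^{1 − 10} = 1/512.
By linearity: E[X] = C(36, 5) · 2^{1 − 10} = 376992 · 1/512 = 11781/16.
Numerically: E[X] ≈ 736.31250.

E[X] = C(36,5)·2^(1−C(5,2)) = 11781/16 ≈ 736.31250.


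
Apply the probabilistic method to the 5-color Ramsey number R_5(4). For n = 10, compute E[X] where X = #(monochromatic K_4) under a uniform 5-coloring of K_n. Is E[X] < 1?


E[X] = C(10, 4) · 5^{1 − 6} = 210 · 5^{−5} = 210/3125.
As a reduced fraction: E[X] = 42/625 ≈ 0.067.
Is E[X] < 1? YES.
Since E[X] < 1, there exists a 5-coloring of K_{10} with no monochromatic K_4; hence R_5(4) > 10.

E[X] = 42/625 ≈ 0.067; E[X] < 1, so R_5(4) > 10.


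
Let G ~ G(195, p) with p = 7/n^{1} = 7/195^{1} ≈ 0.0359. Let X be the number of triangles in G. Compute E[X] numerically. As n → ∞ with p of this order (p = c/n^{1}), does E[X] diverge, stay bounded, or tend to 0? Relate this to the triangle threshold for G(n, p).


Number of potential triangles: C(195, 3) = 1216865.
Each occurs with probability p³ ≈ (0.0359)³ ≈ 4.625837e-05.
By linearity: E[X] = C(195, 3)·p³ ≈ 1216865 · 4.625837e-05 ≈ 56.2902.
Here α = 1, so p = 7/n is exactly at the triangle threshold p ~ 1/n. Asymptotically E[X] → c³/6 = 7³/6 = 343/6 ≈ 57.1667, a bounded constant. In this regime the triangle count is asymptotically Poisson(c³/6).

E[X] ≈ 56.2902; in regime p = Θ(1/n^{1}) E[X] stays bounded (at the triangle threshold p ~ 1/n).


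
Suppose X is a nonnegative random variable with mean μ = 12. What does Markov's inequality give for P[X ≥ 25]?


μ = E[X] = 12, a = 25.
Markov: P[X ≥ 25] ≤ μ/a = (12)/25 = 12/25.
Numerically: ≈ 0.480.
(Since a = 25 > μ = 12.000, the bound 12/25 is < 1 and informative.)

P[X ≥ 25] ≤ 12/25 ≈ 0.480.


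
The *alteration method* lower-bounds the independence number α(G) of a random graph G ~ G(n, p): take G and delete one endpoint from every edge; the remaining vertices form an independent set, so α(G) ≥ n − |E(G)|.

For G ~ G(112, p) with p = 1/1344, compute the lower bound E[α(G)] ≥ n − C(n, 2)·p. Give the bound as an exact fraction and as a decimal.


E[|E(G)|] = C(112, 2)·p = 6216 · (1/1344) = 37/8.
E[α(G)] ≥ n − E[|E(G)|] = 112 − 37/8 = 859/8.
Numerically: ≈ 107.3750.
(This is only a lower bound; the true E[α(G)] may be larger.)

E[α(G)] ≥ 859/8 ≈ 107.3750.


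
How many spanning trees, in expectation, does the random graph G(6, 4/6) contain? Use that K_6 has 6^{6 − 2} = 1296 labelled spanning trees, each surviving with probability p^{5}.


K_6 has 6^{6 − 2} = 1296 labelled spanning trees.
For each such spanning tree H, let X_H = 1 if all 5 edges of H are present in G. Then P[X_H = 1] = p^{5} = (2/3)^{5} = 32/243.
Summing the indicators: E[X] = Σ_H E[X_H] = 1296 · p^{5} = 1296 · 32/243 = 512/3.
Numerically: E[X] ≈ 170.67.

E[X] = 1296 · (2/3)^{5} = 512/3 ≈ 170.67.


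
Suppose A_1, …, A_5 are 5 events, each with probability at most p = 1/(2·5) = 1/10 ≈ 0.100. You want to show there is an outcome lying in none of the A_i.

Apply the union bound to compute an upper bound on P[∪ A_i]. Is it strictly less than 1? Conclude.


Union bound: P[∪_{i=1}^{5} A_i] ≤ Σ_i P[A_i] ≤ 5·p = 5·(1/10) = 1/2.
Numerically: 1/2 ≈ 0.500.
Is 1/2 < 1? YES.
Since P[∪ A_i] ≤ 1/2 < 1, the complement has P[∩ A_i^c] ≥ 1 − 1/2 = 1/2 > 0, so some outcome avoids every A_i.

5·p = 1/2 ≈ 0.500; existence CERTIFIED by the union bound.


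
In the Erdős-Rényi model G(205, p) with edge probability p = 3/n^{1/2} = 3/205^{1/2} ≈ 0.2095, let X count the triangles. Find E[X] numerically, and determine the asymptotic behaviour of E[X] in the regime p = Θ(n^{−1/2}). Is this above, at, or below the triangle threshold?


Number of potential triangles: C(205, 3) = 1414910.
Each occurs with probability p³ ≈ (0.2095)³ ≈ 9.198838e-03.
By linearity: E[X] = C(205, 3)·p³ ≈ 1414910 · 9.198838e-03 ≈ 13015.5279.
Since α = 1/2 < 1, p = c/n^{1/2} ≫ 1/n is above the triangle threshold p ~ 1/n. Asymptotically E[X] ~ (c³/6)·n^{3(1−α)} = (3³/6)·n^{1.5} → ∞; triangles are abundant w.h.p.

E[X] ≈ 13015.5279; in regime p = Θ(1/n^{1/2}) E[X] diverges (above the triangle threshold p ~ 1/n).


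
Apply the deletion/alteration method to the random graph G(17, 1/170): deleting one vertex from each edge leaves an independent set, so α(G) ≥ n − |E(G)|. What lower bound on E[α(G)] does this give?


E[|E(G)|] = C(17, 2)·p = 136 · (1/170) = 4/5.
E[α(G)] ≥ n − E[|E(G)|] = 17 − 4/5 = 81/5.
Numerically: ≈ 16.2000.
(This is only a lower bound; the true E[α(G)] may be larger.)

E[α(G)] ≥ 81/5 ≈ 16.2000.


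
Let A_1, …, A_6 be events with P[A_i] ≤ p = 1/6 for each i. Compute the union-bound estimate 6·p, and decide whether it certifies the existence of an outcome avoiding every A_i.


Union bound: P[∪_{i=1}^{6} A_i] ≤ Σ_i P[A_i] ≤ 6·p = 6·(1/6) = 1.
Numerically: 1 ≈ 1.000.
Is 1 < 1? NO.
Since the bound 1 is ≥ 1, the union bound is uninformative here; it does NOT by itself certify existence.

6·p = 1 ≈ 1.000; existence NOT certified by the union bound.


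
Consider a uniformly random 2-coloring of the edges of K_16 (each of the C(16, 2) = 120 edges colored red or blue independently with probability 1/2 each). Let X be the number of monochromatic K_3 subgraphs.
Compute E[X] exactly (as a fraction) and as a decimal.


Let X = Σ_S X_S over the C(16, 3) = 560 subsets S of size 3, where X_S = 1 if the K_3 on S is monochromatic.
For a fixed S, the K_3 on S has C(3, 2) = 3 edges. P[all 3 edges red] = (1/2)^3, and likewise for blue, so P[monochromatic] = 2·(1/2)^3 = 2^{1 − 3} = 1/4.
By linearity: E[X] = C(16, 3) · 2^{1 − 3} = 560 · 1/4 = 140.
Numerically: E[X] ≈ 140.0000.

E[X] = C(16,3)·2^(1−C(3,2)) = 140 ≈ 140.0000.


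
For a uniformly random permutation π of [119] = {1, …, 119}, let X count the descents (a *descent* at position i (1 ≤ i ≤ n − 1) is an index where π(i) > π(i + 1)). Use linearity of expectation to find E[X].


Write X = Σ X_I over i = 1, …, 118, with X_I the indicator of one descent.
There are 118 indicators.
For each fixed i, the pair (π(i), π(i+1)) is a uniformly random ordered pair of distinct values from {1, …, 119}; by symmetry P[π(i) > π(i+1)] = 1/2.
By linearity: E[X] = 118 · (1/2) = (119 − 1) · (1/2) = 59 ≈ 59.0000.

E[X] = 59 = 59.0000.


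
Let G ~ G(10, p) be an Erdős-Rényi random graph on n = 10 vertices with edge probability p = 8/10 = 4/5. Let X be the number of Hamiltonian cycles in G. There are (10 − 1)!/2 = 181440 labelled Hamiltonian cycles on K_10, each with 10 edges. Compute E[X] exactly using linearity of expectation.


K_10 has (10 − 1)!/2 = 181440 labelled Hamiltonian cycles.
For each such Hamiltonian cycle H, let X_H = 1 if all 10 edges of H are present in G. Then P[X_H = 1] = p^{10} = (4/5)^{10} = 1048576/9765625.
By linearity of expectation: E[X] = Σ_H E[X_H] = 181440 · p^{10} = 181440 · 1048576/9765625 = 38050725888/1953125.
Numerically: E[X] ≈ 1.948e+04.

E[X] = 181440 · (4/5)^{10} = 38050725888/1953125 ≈ 1.948e+04.


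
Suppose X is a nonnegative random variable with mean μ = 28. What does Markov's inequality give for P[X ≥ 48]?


μ = E[X] = 28, a = 48.
Markov: P[X ≥ 48] ≤ μ/a = (28)/48 = 7/12.
Numerically: ≈ 0.583333.
(Since a = 48 > μ = 28.000000, the bound 7/12 is < 1 and informative.)

P[X ≥ 48] ≤ 7/12 ≈ 0.583333.


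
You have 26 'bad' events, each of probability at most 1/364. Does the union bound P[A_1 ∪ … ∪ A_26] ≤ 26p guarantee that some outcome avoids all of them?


Union bound: P[∪_{i=1}^{26} A_i] ≤ Σ_i P[A_i] ≤ 26·p = 26·(1/364) = 1/14.
Numerically: 1/14 ≈ 0.0714286.
Is 1/14 < 1? YES.
Since P[∪ A_i] ≤ 1/14 < 1, the complement has P[∩ A_i^c] ≥ 1 − 1/14 = 13/14 > 0, so some outcome avoids every A_i.

26·p = 1/14 ≈ 0.0714286; existence CERTIFIED by the union bound.


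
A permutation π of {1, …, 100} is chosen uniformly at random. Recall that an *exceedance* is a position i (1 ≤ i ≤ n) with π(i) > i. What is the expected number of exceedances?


Write X = Σ_{i=1}^{100} X_i, where X_i = 1_{π(i) > i}.
For each fixed i, π(i) is uniform over {1, …, 100} (marginal of a uniform permutation), so P[π(i) > i] = (n − i)/n. Summing: Σ_{i=1}^{100} (n − i)/n = (0 + 1 + … + 99)/100 = 100(100 − 1)/(2·100) = (100 − 1)/2.
Hence E[X] = Σ_{i=1}^{100} (100 − i)/100 = 99/2 ≈ 49.50000.

E[X] = 99/2 = 49.50000.


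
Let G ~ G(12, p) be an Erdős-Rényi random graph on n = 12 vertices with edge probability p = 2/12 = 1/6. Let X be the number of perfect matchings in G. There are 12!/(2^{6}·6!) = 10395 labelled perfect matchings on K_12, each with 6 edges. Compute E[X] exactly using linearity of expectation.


K_12 has 12!/(2^{6}·6!) = 10395 labelled perfect matchings.
For each such perfect matching H, let X_H = 1 if all 6 edges of H are present in G. Then P[X_H = 1] = p^{6} = (1/6)^{6} = 1/46656.
By linearity: E[X] = Σ_H E[X_H] = 10395 · p^{6} = 10395 · 1/46656 = 385/1728.
Numerically: E[X] ≈ 0.222801.

E[X] = 10395 · (1/6)^{6} = 385/1728 ≈ 0.222801.


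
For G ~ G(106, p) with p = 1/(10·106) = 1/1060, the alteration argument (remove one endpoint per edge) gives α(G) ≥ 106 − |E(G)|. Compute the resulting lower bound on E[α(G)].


E[|E(G)|] = C(106, 2)·p = 5565 · (1/1060) = 21/4.
E[α(G)] ≥ n − E[|E(G)|] = 106 − 21/4 = 403/4.
Numerically: ≈ 100.7500.
(This is only a lower bound; the true E[α(G)] may be larger.)

E[α(G)] ≥ 403/4 ≈ 100.7500.


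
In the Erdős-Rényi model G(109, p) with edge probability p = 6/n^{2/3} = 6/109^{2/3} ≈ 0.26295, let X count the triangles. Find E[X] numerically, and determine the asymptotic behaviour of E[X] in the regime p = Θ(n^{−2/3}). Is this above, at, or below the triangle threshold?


Number of potential triangles: C(109, 3) = 209934.
Each occurs with probability p³ ≈ (0.26295)³ ≈ 1.8180288e-02.
By linearity: E[X] = C(109, 3)·p³ ≈ 209934 · 1.8180288e-02 ≈ 3816.66055.
Since α = 2/3 < 1, p = c/n^{2/3} ≫ 1/n is above the triangle threshold p ~ 1/n. Asymptotically E[X] ~ (c³/6)·n^{3(1−α)} = (6³/6)·n^{1} → ∞; triangles are abundant w.h.p.

E[X] ≈ 3816.66055; in regime p = Θ(1/n^{2/3}) E[X] diverges (above the triangle threshold p ~ 1/n).


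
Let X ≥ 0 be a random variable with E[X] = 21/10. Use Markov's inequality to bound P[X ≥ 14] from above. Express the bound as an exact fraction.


μ = E[X] = 21/10, a = 14.
Markov: P[X ≥ 14] ≤ μ/a = (21/10)/14 = 3/20.
Numerically: ≈ 0.150.
(Since a = 14 > μ = 2.100, the bound 3/20 is < 1 and informative.)

P[X ≥ 14] ≤ 3/20 ≈ 0.150.


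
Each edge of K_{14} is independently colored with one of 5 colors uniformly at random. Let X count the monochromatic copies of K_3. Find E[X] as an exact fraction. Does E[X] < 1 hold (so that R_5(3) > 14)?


E[X] = C(14, 3) · 5^{1 − 3} = 364 · 5^{−2} = 364/25.
As a reduced fraction: E[X] = 364/25 ≈ 14.560.
Is E[X] < 1? NO.
Since E[X] ≥ 1, the first-moment bound is inconclusive at n = 14; it does NOT by itself certify R_5(3) > 14.

E[X] = 364/25 ≈ 14.560; E[X] ≥ 1; first-moment method inconclusive here.


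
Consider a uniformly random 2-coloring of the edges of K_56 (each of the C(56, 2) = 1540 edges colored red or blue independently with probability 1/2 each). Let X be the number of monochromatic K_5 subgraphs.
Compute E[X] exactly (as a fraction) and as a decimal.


Let X = Σ_S X_S over the C(56, 5) = 3819816 subsets S of size 5, where X_S = 1 if the K_5 on S is monochromatic.
For a fixed S, the K_5 on S has C(5, 2) = 10 edges. P[all 10 edges red] = (1/2)^10, and likewise for blue, so P[monochromatic] = 2·(1/2)^10 = 2^{1 − 10} = 1/512.
Summing: E[X] = C(56, 5) · 2^{1 − 10} = 3819816 · 1/512 = 477477/64.
Numerically: E[X] ≈ 7460.578.

E[X] = C(56,5)·2^(1−C(5,2)) = 477477/64 ≈ 7460.578.


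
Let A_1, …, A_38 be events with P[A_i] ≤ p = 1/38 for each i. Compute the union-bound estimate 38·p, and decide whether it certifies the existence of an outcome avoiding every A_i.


Union bound: P[∪_{i=1}^{38} A_i] ≤ Σ_i P[A_i] ≤ 38·p = 38·(1/38) = 1.
Numerically: 1 ≈ 1.0000000.
Is 1 < 1? NO.
Since the bound 1 is ≥ 1, the union bound is uninformative here; it does NOT by itself certify existence.

38·p = 1 ≈ 1.0000000; existence NOT certified by the union bound.


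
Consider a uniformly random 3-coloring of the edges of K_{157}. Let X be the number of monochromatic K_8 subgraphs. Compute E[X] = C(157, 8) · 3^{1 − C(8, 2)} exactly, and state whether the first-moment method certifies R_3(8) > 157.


E[X] = C(157, 8) · 3^{1 − 28} = 7637643295425 · 3^{−27} = 7637643295425/7625597484987.
As a reduced fraction: E[X] = 848627032825/847288609443 ≈ 1.001580.
Is E[X] < 1? NO.
Since E[X] ≥ 1, the first-moment bound is inconclusive at n = 157; it does NOT by itself certify R_3(8) > 157.

E[X] = 848627032825/847288609443 ≈ 1.001580; E[X] ≥ 1; first-moment method inconclusive here.


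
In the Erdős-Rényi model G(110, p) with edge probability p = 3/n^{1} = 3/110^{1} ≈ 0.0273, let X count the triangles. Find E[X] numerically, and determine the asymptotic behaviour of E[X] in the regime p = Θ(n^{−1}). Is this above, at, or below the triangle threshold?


Number of potential triangles: C(110, 3) = 215820.
Each occurs with probability p³ ≈ (0.0273)³ ≈ 2.02855e-05.
By linearity: E[X] = C(110, 3)·p³ ≈ 215820 · 2.02855e-05 ≈ 4.378.
Here α = 1, so p = 3/n is exactly at the triangle threshold p ~ 1/n. Asymptotically E[X] → c³/6 = 3³/6 = 9/2 ≈ 4.500, a bounded constant. In this regime the triangle count is asymptotically Poisson(c³/6).

E[X] ≈ 4.378; in regime p = Θ(1/n^{1}) E[X] stays bounded (at the triangle threshold p ~ 1/n).


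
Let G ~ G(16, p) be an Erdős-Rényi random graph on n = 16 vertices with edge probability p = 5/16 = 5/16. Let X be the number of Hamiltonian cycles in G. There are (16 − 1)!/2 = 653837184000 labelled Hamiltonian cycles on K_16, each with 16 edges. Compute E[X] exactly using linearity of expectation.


K_16 has (16 − 1)!/2 = 653837184000 labelled Hamiltonian cycles.
For each such Hamiltonian cycle H, let X_H = 1 if all 16 edges of H are present in G. Then P[X_H = 1] = p^{16} = (5/16)^{16} = 152587890625/18446744073709551616.
By linearity of expectation: E[X] = Σ_H E[X_H] = 653837184000 · p^{16} = 653837184000 · 152587890625/18446744073709551616 = 97429332733154296875/18014398509481984.
Numerically: E[X] ≈ 5.41e+03.

E[X] = 653837184000 · (5/16)^{16} = 97429332733154296875/18014398509481984 ≈ 5.41e+03.


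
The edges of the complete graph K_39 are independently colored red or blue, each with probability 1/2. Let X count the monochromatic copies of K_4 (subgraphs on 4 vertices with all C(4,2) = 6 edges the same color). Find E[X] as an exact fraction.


Let X = Σ_S X_S over the C(39, 4) = 82251 subsets S of size 4, where X_S = 1 if the K_4 on S is monochromatic.
For a fixed S, the K_4 on S has C(4, 2) = 6 edges. P[all 6 edges red] = (1/2)^6, and likewise for blue, so P[monochromatic] = 2·(1/2)^6 = 2^{1 − 6} = 1/32.
By linearity: E[X] = C(39, 4) · 2^{1 − 6} = 82251 · 1/32 = 82251/32.
Numerically: E[X] ≈ 2570.344.

E[X] = C(39,4)·2^(1−C(4,2)) = 82251/32 ≈ 2570.344.


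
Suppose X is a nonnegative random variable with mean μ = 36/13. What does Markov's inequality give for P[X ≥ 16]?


μ = E[X] = 36/13, a = 16.
Markov: P[X ≥ 16] ≤ μ/a = (36/13)/16 = 9/52.
Numerically: ≈ 0.173077.
(Since a = 16 > μ = 2.769231, the bound 9/52 is < 1 and informative.)

P[X ≥ 16] ≤ 9/52 ≈ 0.173077.


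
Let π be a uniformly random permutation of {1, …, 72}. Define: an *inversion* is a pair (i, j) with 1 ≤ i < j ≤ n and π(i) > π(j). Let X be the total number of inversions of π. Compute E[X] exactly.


Write X = Σ X_I over the C(72, 2) = 2556 pairs i < j, with X_I the indicator of one inversion.
There are 2556 indicators.
For each fixed pair i < j, the values π(i) and π(j) are two distinct elements of {1, …, 72} in uniformly random order; by symmetry P[π(i) > π(j)] = 1/2.
By linearity: E[X] = 2556 · (1/2) = C(72, 2) · (1/2) = 2556/2 = 1278 ≈ 1278.000.

E[X] = 1278 = 1278.000.


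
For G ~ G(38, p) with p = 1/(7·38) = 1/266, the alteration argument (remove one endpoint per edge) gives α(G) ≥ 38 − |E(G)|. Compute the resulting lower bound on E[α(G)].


E[|E(G)|] = C(38, 2)·p = 703 · (1/266) = 37/14.
E[α(G)] ≥ n − E[|E(G)|] = 38 − 37/14 = 495/14.
Numerically: ≈ 35.3571.
(This is only a lower bound; the true E[α(G)] may be larger.)

E[α(G)] ≥ 495/14 ≈ 35.3571.


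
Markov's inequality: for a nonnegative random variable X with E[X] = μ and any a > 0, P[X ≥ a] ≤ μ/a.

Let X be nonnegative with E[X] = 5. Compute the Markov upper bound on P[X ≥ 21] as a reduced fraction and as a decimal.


μ = E[X] = 5, a = 21.
Markov: P[X ≥ 21] ≤ μ/a = (5)/21 = 5/21.
Numerically: ≈ 0.2381.
(Since a = 21 > μ = 5.0000, the bound 5/21 is < 1 and informative.)

P[X ≥ 21] ≤ 5/21 ≈ 0.2381.


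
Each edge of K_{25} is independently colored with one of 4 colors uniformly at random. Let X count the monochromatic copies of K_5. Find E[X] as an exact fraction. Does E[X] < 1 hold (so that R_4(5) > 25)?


E[X] = C(25, 5) · 4^{1 − 10} = 53130 · 4^{−9} = 53130/262144.
As a reduced fraction: E[X] = 26565/131072 ≈ 0.20267.
Is E[X] < 1? YES.
Since E[X] < 1, there exists a 4-coloring of K_{25} with no monochromatic K_5; hence R_4(5) > 25.

E[X] = 26565/131072 ≈ 0.20267; E[X] < 1, so R_4(5) > 25.


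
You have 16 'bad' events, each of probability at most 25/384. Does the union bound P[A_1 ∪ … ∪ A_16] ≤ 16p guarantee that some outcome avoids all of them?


Union bound: P[∪_{i=1}^{16} A_i] ≤ Σ_i P[A_i] ≤ 16·p = 16·(25/384) = 25/24.
Numerically: 25/24 ≈ 1.04167.
Is 25/24 < 1? NO.
Since the bound 25/24 is ≥ 1, the union bound is uninformative here; it does NOT by itself certify existence.

16·p = 25/24 ≈ 1.04167; existence NOT certified by the union bound.


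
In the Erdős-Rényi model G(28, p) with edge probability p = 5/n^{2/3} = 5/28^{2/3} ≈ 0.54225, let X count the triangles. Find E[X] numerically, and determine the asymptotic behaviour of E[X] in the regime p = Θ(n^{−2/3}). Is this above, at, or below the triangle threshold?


Number of potential triangles: C(28, 3) = 3276.
Each occurs with probability p³ ≈ (0.54225)³ ≈ 1.5943878e-01.
By linearity: E[X] = C(28, 3)·p³ ≈ 3276 · 1.5943878e-01 ≈ 522.32143.
Since α = 2/3 < 1, p = c/n^{2/3} ≫ 1/n is above the triangle threshold p ~ 1/n. Asymptotically E[X] ~ (c³/6)·n^{3(1−α)} = (5³/6)·n^{1} → ∞; triangles are abundant w.h.p.

E[X] ≈ 522.32143; in regime p = Θ(1/n^{2/3}) E[X] diverges (above the triangle threshold p ~ 1/n).


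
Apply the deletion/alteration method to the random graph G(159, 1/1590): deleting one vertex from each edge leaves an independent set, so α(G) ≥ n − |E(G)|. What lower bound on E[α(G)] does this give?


E[|E(G)|] = C(159, 2)·p = 12561 · (1/1590) = 79/10.
E[α(G)] ≥ n − E[|E(G)|] = 159 − 79/10 = 1511/10.
Numerically: ≈ 151.10000.
(This is only a lower bound; the true E[α(G)] may be larger.)

E[α(G)] ≥ 1511/10 ≈ 151.10000.


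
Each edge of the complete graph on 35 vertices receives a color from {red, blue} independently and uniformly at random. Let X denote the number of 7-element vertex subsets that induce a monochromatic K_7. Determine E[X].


Let X = Σ_S X_S over the C(35, 7) = 6724520 subsets S of size 7, where X_S = 1 if the K_7 on S is monochromatic.
For a fixed S, the K_7 on S has C(7, 2) = 21 edges. P[all 21 edges red] = (1/2)^21, and likewise for blue, so P[monochromatic] = 2·(1/2)^21 = 2^{1 − 21} = 1/1048576.
By linearity of expectation: E[X] = C(35, 7) · 2^{1 − 21} = 6724520 · 1/1048576 = 840565/131072.
Numerically: E[X] ≈ 6.413.

E[X] = C(35,7)·2^(1−C(7,2)) = 840565/131072 ≈ 6.413.


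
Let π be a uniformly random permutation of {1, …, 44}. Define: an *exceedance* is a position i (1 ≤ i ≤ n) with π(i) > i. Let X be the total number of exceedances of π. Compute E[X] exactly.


Write X = Σ_{i=1}^{44} X_i, where X_i = 1_{π(i) > i}.
For each fixed i, π(i) is uniform over {1, …, 44} (marginal of a uniform permutation), so P[π(i) > i] = (n − i)/n. Summing: Σ_{i=1}^{44} (n − i)/n = (0 + 1 + … + 43)/44 = 44(44 − 1)/(2·44) = (44 − 1)/2.
Hence E[X] = Σ_{i=1}^{44} (44 − i)/44 = 43/2 ≈ 21.500.

E[X] = 43/2 = 21.500.


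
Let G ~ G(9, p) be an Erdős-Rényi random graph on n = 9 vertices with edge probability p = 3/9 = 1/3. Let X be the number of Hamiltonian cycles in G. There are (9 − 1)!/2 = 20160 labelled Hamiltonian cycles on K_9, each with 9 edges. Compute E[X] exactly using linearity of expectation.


K_9 has (9 − 1)!/2 = 20160 labelled Hamiltonian cycles.
For each such Hamiltonian cycle H, let X_H = 1 if all 9 edges of H are present in G. Then P[X_H = 1] = p^{9} = (1/3)^{9} = 1/19683.
By linearity of expectation: E[X] = Σ_H E[X_H] = 20160 · p^{9} = 20160 · 1/19683 = 2240/2187.
Numerically: E[X] ≈ 1.02423.

E[X] = 20160 · (1/3)^{9} = 2240/2187 ≈ 1.02423.


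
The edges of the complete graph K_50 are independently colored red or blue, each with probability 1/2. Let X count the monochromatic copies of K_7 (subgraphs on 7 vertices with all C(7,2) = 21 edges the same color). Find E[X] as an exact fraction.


Let X = Σ_S X_S over the C(50, 7) = 99884400 subsets S of size 7, where X_S = 1 if the K_7 on S is monochromatic.
For a fixed S, the K_7 on S has C(7, 2) = 21 edges. P[all 21 edges red] = (1/2)^21, and likewise for blue, so P[monochromatic] = 2·(1/2)^21 = 2^{1 − 21} = 1/1048576.
By linearity: E[X] = C(50, 7) · 2^{1 − 21} = 99884400 · 1/1048576 = 6242775/65536.
Numerically: E[X] ≈ 95.25719.

E[X] = C(50,7)·2^(1−C(7,2)) = 6242775/65536 ≈ 95.25719.


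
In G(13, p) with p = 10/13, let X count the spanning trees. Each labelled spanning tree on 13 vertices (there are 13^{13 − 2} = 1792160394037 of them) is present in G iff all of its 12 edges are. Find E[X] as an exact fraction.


K_13 has 13^{13 − 2} = 1792160394037 labelled spanning trees.
For each such spanning tree H, let X_H = 1 if all 12 edges of H are present in G. Then P[X_H = 1] = p^{12} = (10/13)^{12} = 1000000000000/23298085122481.
By linearity of expectation: E[X] = Σ_H E[X_H] = 1792160394037 · p^{12} = 1792160394037 · 1000000000000/23298085122481 = 1000000000000/13.
Numerically: E[X] ≈ 7.6923e+10.

E[X] = 1792160394037 · (10/13)^{12} = 1000000000000/13 ≈ 7.6923e+10.


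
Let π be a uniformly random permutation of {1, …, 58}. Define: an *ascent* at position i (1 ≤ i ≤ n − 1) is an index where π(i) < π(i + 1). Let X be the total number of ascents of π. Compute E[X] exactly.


Write X = Σ X_I over i = 1, …, 57, with X_I the indicator of one ascent.
There are 57 indicators.
For each fixed i, the pair (π(i), π(i+1)) is a uniformly random ordered pair of distinct values from {1, …, 58}; by symmetry P[π(i) < π(i+1)] = 1/2.
By linearity: E[X] = 57 · (1/2) = (58 − 1) · (1/2) = 57/2 ≈ 28.500000.

E[X] = 57/2 = 28.500000.


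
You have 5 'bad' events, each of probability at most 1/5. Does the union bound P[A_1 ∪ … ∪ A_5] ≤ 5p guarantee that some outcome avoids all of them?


Union bound: P[∪_{i=1}^{5} A_i] ≤ Σ_i P[A_i] ≤ 5·p = 5·(1/5) = 1.
Numerically: 1 ≈ 1.000.
Is 1 < 1? NO.
Since the bound 1 is ≥ 1, the union bound is uninformative here; it does NOT by itself certify existence.

5·p = 1 ≈ 1.000; existence NOT certified by the union bound.


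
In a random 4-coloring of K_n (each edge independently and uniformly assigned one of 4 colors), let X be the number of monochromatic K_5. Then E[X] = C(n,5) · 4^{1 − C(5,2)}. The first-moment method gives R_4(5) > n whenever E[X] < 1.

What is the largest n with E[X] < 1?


We need C(n, 5) · 4^{1 − 10} < 1, i.e. C(n, 5) < 4^{10 − 1} = 262144.
Check values of n near the boundary:
  n = 30: C(30, 5) = 142506; 142506 < 262144? YES
  n = 31: C(31, 5) = 169911; 169911 < 262144? YES
  n = 32: C(32, 5) = 201376; 201376 < 262144? YES
  n = 33: C(33, 5) = 237336; 237336 < 262144? YES
  n = 34: C(34, 5) = 278256; 278256 < 262144? NO
  n = 35: C(35, 5) = 324632; 324632 < 262144? NO
  n = 36: C(36, 5) = 376992; 376992 < 262144? NO
The largest n with C(n, 5) < 262144 is n = 33 (where E[X] = 29667/32768 ≈ 0.9054). Hence R_4(5) > 33, i.e. R_4(5) ≥ 34.

Largest n = 33; hence R_4(5) > 33.


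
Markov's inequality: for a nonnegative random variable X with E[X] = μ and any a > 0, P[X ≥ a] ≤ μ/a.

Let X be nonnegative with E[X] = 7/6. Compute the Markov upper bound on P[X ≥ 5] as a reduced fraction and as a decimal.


μ = E[X] = 7/6, a = 5.
Markov: P[X ≥ 5] ≤ μ/a = (7/6)/5 = 7/30.
Numerically: ≈ 0.23333.
(Since a = 5 > μ = 1.16667, the bound 7/30 is < 1 and informative.)

P[X ≥ 5] ≤ 7/30 ≈ 0.23333.


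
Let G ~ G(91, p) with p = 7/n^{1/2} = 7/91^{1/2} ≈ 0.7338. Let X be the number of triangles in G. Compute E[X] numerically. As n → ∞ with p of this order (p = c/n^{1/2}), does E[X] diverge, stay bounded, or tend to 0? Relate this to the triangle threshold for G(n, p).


Number of potential triangles: C(91, 3) = 121485.
Each occurs with probability p³ ≈ (0.7338)³ ≈ 3.9512275e-01.
By linearity: E[X] = C(91, 3)·p³ ≈ 121485 · 3.9512275e-01 ≈ 48001.48682.
Since α = 1/2 < 1, p = c/n^{1/2} ≫ 1/n is above the triangle threshold p ~ 1/n. Asymptotically E[X] ~ (c³/6)·n^{3(1−α)} = (7³/6)·n^{1.5} → ∞; triangles are abundant w.h.p.

E[X] ≈ 48001.48682; in regime p = Θ(1/n^{1/2}) E[X] diverges (above the triangle threshold p ~ 1/n).


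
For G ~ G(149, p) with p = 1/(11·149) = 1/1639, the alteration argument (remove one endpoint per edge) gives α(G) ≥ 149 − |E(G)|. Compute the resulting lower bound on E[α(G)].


E[|E(G)|] = C(149, 2)·p = 11026 · (1/1639) = 74/11.
E[α(G)] ≥ n − E[|E(G)|] = 149 − 74/11 = 1565/11.
Numerically: ≈ 142.27273.
(This is only a lower bound; the true E[α(G)] may be larger.)

E[α(G)] ≥ 1565/11 ≈ 142.27273.


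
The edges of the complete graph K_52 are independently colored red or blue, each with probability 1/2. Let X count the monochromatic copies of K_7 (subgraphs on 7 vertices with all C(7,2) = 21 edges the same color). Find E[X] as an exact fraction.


Let X = Σ_S X_S over the C(52, 7) = 133784560 subsets S of size 7, where X_S = 1 if the K_7 on S is monochromatic.
For a fixed S, the K_7 on S has C(7, 2) = 21 edges. P[all 21 edges red] = (1/2)^21, and likewise for blue, so P[monochromatic] = 2·(1/2)^21 = 2^{1 − 21} = 1/1048576.
Summing: E[X] = C(52, 7) · 2^{1 − 21} = 133784560 · 1/1048576 = 8361535/65536.
Numerically: E[X] ≈ 127.587.

E[X] = C(52,7)·2^(1−C(7,2)) = 8361535/65536 ≈ 127.587.


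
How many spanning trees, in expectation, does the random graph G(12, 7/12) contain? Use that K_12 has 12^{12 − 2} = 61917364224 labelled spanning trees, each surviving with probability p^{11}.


K_12 has 12^{12 − 2} = 61917364224 labelled spanning trees.
For each such spanning tree H, let X_H = 1 if all 11 edges of H are present in G. Then P[X_H = 1] = p^{11} = (7/12)^{11} = 1977326743/743008370688.
By linearity of expectation: E[X] = Σ_H E[X_H] = 61917364224 · p^{11} = 61917364224 · 1977326743/743008370688 = 1977326743/12.
Numerically: E[X] ≈ 1.648e+08.

E[X] = 61917364224 · (7/12)^{11} = 1977326743/12 ≈ 1.648e+08.


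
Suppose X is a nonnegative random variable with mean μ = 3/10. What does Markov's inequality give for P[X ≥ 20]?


μ = E[X] = 3/10, a = 20.
Markov: P[X ≥ 20] ≤ μ/a = (3/10)/20 = 3/200.
Numerically: ≈ 0.015000.
(Since a = 20 > μ = 0.300000, the bound 3/200 is < 1 and informative.)

P[X ≥ 20] ≤ 3/200 ≈ 0.015000.


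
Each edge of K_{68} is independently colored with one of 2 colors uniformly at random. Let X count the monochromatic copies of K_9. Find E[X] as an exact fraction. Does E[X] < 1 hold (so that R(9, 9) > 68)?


E[X] = C(68, 9) · 2^{1 − 36} = 49280065120 · 2^{−35} = 49280065120/34359738368.
As a reduced fraction: E[X] = 1540002035/1073741824 ≈ 1.4342.
Is E[X] < 1? NO.
Since E[X] ≥ 1, the first-moment bound is inconclusive at n = 68; it does NOT by itself certify R(9, 9) > 68.

E[X] = 1540002035/1073741824 ≈ 1.4342; E[X] ≥ 1; first-moment method inconclusive here.


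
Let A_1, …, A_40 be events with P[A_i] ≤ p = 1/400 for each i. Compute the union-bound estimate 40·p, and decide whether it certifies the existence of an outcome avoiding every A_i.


Union bound: P[∪_{i=1}^{40} A_i] ≤ Σ_i P[A_i] ≤ 40·p = 40·(1/400) = 1/10.
Numerically: 1/10 ≈ 0.10000.
Is 1/10 < 1? YES.
Since P[∪ A_i] ≤ 1/10 < 1, the complement has P[∩ A_i^c] ≥ 1 − 1/10 = 9/10 > 0, so some outcome avoids every A_i.

40·p = 1/10 ≈ 0.10000; existence CERTIFIED by the union bound.


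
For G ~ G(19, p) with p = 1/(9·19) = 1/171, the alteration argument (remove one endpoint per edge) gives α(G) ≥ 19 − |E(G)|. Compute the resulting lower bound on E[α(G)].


E[|E(G)|] = C(19, 2)·p = 171 · (1/171) = 1.
E[α(G)] ≥ n − E[|E(G)|] = 19 − 1 = 18.
Numerically: ≈ 18.00000.
(This is only a lower bound; the true E[α(G)] may be larger.)

E[α(G)] ≥ 18 ≈ 18.00000.


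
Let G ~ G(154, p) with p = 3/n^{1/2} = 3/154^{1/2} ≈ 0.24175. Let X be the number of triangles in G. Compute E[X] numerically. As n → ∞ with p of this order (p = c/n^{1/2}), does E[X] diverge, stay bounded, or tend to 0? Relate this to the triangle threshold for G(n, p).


Number of potential triangles: C(154, 3) = 596904.
Each occurs with probability p³ ≈ (0.24175)³ ≈ 1.4128065e-02.
By linearity: E[X] = C(154, 3)·p³ ≈ 596904 · 1.4128065e-02 ≈ 8433.09848.
Since α = 1/2 < 1, p = c/n^{1/2} ≫ 1/n is above the triangle threshold p ~ 1/n. Asymptotically E[X] ~ (c³/6)·n^{3(1−α)} = (3³/6)·n^{1.5} → ∞; triangles are abundant w.h.p.

E[X] ≈ 8433.09848; in regime p = Θ(1/n^{1/2}) E[X] diverges (above the triangle threshold p ~ 1/n).


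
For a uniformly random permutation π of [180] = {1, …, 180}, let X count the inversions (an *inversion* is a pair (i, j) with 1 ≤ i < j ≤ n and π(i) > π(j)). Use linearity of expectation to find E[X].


Write X = Σ X_I over the C(180, 2) = 16110 pairs i < j, with X_I the indicator of one inversion.
There are 16110 indicators.
For each fixed pair i < j, the values π(i) and π(j) are two distinct elements of {1, …, 180} in uniformly random order; by symmetry P[π(i) > π(j)] = 1/2.
By linearity: E[X] = 16110 · (1/2) = C(180, 2) · (1/2) = 16110/2 = 8055 ≈ 8055.000000.

E[X] = 8055 = 8055.000000.


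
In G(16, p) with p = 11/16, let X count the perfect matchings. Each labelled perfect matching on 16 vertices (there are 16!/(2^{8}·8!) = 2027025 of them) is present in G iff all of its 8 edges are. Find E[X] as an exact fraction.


K_16 has 16!/(2^{8}·8!) = 2027025 labelled perfect matchings.
For each such perfect matching H, let X_H = 1 if all 8 edges of H are present in G. Then P[X_H = 1] = p^{8} = (11/16)^{8} = 214358881/4294967296.
By linearity of expectation: E[X] = Σ_H E[X_H] = 2027025 · p^{8} = 2027025 · 214358881/4294967296 = 434510810759025/4294967296.
Numerically: E[X] ≈ 101167.

E[X] = 2027025 · (11/16)^{8} = 434510810759025/4294967296 ≈ 101167.


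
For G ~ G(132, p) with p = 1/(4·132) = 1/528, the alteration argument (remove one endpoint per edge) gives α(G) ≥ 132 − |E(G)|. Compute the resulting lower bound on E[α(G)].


E[|E(G)|] = C(132, 2)·p = 8646 · (1/528) = 131/8.
E[α(G)] ≥ n − E[|E(G)|] = 132 − 131/8 = 925/8.
Numerically: ≈ 115.6250.
(This is only a lower bound; the true E[α(G)] may be larger.)

E[α(G)] ≥ 925/8 ≈ 115.6250.


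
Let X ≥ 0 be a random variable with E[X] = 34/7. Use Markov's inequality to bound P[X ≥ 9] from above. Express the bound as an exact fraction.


μ = E[X] = 34/7, a = 9.
Markov: P[X ≥ 9] ≤ μ/a = (34/7)/9 = 34/63.
Numerically: ≈ 0.53968.
(Since a = 9 > μ = 4.85714, the bound 34/63 is < 1 and informative.)

P[X ≥ 9] ≤ 34/63 ≈ 0.53968.


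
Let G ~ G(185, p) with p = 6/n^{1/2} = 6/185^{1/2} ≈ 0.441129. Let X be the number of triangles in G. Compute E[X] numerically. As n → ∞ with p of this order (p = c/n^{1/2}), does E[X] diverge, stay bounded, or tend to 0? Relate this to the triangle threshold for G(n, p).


Number of potential triangles: C(185, 3) = 1038220.
Each occurs with probability p³ ≈ (0.441129)³ ≈ 8.58412748e-02.
By linearity: E[X] = C(185, 3)·p³ ≈ 1038220 · 8.58412748e-02 ≈ 89122.128319.
Since α = 1/2 < 1, p = c/n^{1/2} ≫ 1/n is above the triangle threshold p ~ 1/n. Asymptotically E[X] ~ (c³/6)·n^{3(1−α)} = (6³/6)·n^{1.5} → ∞; triangles are abundant w.h.p.

E[X] ≈ 89122.128319; in regime p = Θ(1/n^{1/2}) E[X] diverges (above the triangle threshold p ~ 1/n).


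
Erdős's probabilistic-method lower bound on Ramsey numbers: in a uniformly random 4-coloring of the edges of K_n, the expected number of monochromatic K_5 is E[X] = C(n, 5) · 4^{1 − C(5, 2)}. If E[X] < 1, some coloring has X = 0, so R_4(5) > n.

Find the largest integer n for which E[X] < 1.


We need C(n, 5) · 4^{1 − 10} < 1, i.e. C(n, 5) < 4^{10 − 1} = 262144.
Check values of n near the boundary:
  n = 30: C(30, 5) = 142506; 142506 < 262144? YES
  n = 31: C(31, 5) = 169911; 169911 < 262144? YES
  n = 32: C(32, 5) = 201376; 201376 < 262144? YES
  n = 33: C(33, 5) = 237336; 237336 < 262144? YES
  n = 34: C(34, 5) = 278256; 278256 < 262144? NO
  n = 35: C(35, 5) = 324632; 324632 < 262144? NO
  n = 36: C(36, 5) = 376992; 376992 < 262144? NO
The largest n with C(n, 5) < 262144 is n = 33 (where E[X] = 29667/32768 ≈ 0.905). Hence R_4(5) > 33, i.e. R_4(5) ≥ 34.

Largest n = 33; hence R_4(5) > 33.
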